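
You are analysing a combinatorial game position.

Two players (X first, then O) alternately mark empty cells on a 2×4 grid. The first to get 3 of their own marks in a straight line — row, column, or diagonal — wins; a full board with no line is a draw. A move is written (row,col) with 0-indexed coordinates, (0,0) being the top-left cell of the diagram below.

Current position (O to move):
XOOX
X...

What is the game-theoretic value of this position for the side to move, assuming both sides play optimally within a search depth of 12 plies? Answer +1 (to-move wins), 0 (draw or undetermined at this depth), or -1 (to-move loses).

ply 1, O at XOOX/X... | (1,1)=+0→XOOX/XO..*; (1,2)=+0→XOOX/X.O.; (1,3)=+0→XOOX/X..O
ply 2, X at XOOX/XO.. | (1,2)=+0→XOOX/XOX.*; (1,3)=+0→XOOX/XO.X
ply 3, O at XOOX/XOX. | (1,3)=+0→XOOX/XOXO*
ply 4: XOOX/XOXO is terminal +0 (X); from XOOX/X... depth 12

value(XOOX/X..., O) = 0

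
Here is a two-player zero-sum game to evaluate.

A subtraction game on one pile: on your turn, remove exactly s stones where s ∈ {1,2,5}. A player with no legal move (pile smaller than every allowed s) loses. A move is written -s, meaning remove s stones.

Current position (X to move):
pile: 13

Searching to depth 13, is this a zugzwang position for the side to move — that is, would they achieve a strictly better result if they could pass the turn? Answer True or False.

ply 1, X at 13 | -1=+1→12*; -2=-1→11; -5=-1→8
ply 2, O at 12 | -1=-1→11*; -2=-1→10; -5=-1→7
ply 3, X at 11 | -1=-1→10; -2=+1→9*; -5=+1→6
ply 4, O at 9 | -1=-1→8*; -2=-1→7; -5=-1→4
ply 5, X at 8 | -1=-1→7; -2=+1→6*; -5=+1→3
ply 6, O at 6 | -1=-1→5*; -2=-1→4; -5=-1→1
ply 7, X at 5 | -1=-1→4; -2=+1→3*; -5=+1→0
ply 8, O at 3 | -1=-1→2*; -2=-1→1
ply 9, X at 2 | -1=-1→1; -2=+1→0*
ply 10: 0 is terminal -1 (O); from 13 depth 13
if X skipped the turn, O would face:
~ ply 1, O at 13 | -1=+1→12*; -2=-1→11; -5=-1→8
~ ply 2, X at 12 | -1=-1→11*; -2=-1→10; -5=-1→7
~ ply 3, O at 11 | -1=-1→10; -2=+1→9*; -5=+1→6
~ ply 4, X at 9 | -1=-1→8*; -2=-1→7; -5=-1→4
~ ply 5, O at 8 | -1=-1→7; -2=+1→6*; -5=+1→3
~ ply 6, X at 6 | -1=-1→5*; -2=-1→4; -5=-1→1
~ ply 7, O at 5 | -1=-1→4; -2=+1→3*; -5=+1→0
~ ply 8, X at 3 | -1=-1→2*; -2=-1→1
~ ply 9, O at 2 | -1=-1→1; -2=+1→0*
~ ply 10: 0 is terminal -1 (X); from 13 depth 13
compare (X): move=+1 vs pass=-1

zugzwang(13, X) = False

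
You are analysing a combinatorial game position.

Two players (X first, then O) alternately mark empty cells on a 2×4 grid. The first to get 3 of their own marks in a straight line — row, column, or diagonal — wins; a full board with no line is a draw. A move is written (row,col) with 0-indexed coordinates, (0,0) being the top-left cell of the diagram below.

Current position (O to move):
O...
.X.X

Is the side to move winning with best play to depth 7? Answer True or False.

O winning at [O.../.X.X]: False

[O.../.X.X] O move#1: (0,1):-1/OO../.X.X, (0,2):-1/O.O./.X.X, (0,3):-1/O..O/.X.X, (1,0):-1/O.../OX.X, (1,2):+0/O.../.XOX*
[O.../.XOX] X move#2: (0,1):+0/OX../.XOX*, (0,2):+0/O.X./.XOX, (0,3):+0/O..X/.XOX, (1,0):+0/O.../XXOX
[OX../.XOX] O move#3: (0,2):+0/OXO./.XOX*, (0,3):+0/OX.O/.XOX, (1,0):+0/OX../OXOX
[OXO./.XOX] X move#4: (0,3):+0/OXOX/.XOX*, (1,0):+0/OXO./XXOX
[OXOX/.XOX] O move#5: (1,0):+0/OXOX/OXOX*
[OXOX/OXOX] end (terminal +0, X#6); searched O.../.X.X to 7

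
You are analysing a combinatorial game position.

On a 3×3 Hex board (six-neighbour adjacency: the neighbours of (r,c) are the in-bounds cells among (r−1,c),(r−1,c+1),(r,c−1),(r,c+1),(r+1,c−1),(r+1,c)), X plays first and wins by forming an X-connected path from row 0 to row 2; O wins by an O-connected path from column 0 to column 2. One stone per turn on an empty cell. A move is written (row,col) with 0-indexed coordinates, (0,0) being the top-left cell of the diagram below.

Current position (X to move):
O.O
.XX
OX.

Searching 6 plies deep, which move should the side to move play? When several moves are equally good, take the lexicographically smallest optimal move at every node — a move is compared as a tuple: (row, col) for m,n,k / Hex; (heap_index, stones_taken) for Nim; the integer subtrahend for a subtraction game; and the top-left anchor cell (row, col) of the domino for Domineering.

p1 X@[O.O/.XX/OX.]: (0,1)[OXO/.XX/OX.]+1* (1,0)[O.O/XXX/OX.]-1 (2,2)[O.O/.XX/OXX]-1
p2 O@[OXO/.XX/OX.] terminal -1; root [O.O/.XX/OX.] d6

X's best at [O.O/.XX/OX.]: (0,1)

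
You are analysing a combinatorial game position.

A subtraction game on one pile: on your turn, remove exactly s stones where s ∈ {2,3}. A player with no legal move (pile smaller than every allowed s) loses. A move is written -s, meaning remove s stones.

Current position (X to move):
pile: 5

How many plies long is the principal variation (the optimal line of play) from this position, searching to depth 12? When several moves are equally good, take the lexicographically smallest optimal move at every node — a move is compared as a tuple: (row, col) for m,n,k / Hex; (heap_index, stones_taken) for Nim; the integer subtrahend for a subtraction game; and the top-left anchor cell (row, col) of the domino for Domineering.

ply 1, X at 5 | -2=-1→3*; -3=-1→2
ply 2, O at 3 | -2=+1→1*; -3=+1→0
ply 3: 1 is terminal -1 (X); from 5 depth 12

PV length from [5]: 2 plies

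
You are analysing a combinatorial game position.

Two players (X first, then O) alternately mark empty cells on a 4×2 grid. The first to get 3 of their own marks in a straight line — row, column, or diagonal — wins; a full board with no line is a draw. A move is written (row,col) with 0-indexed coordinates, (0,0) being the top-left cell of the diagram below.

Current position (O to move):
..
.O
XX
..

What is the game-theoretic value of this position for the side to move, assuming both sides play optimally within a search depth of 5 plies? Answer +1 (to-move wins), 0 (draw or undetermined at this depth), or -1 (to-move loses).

[../.O/XX/..] O move#1: (0,0):+0/O./.O/XX/..*, (0,1):-1/.O/.O/XX/.., (1,0):+0/../OO/XX/.., (3,0):+0/../.O/XX/O., (3,1):-1/../.O/XX/.O
[O./.O/XX/..] X move#2: (0,1):+0/OX/.O/XX/..*, (1,0):+0/O./XO/XX/.., (3,0):+0/O./.O/XX/X., (3,1):+0/O./.O/XX/.X
[OX/.O/XX/..] O move#3: (1,0):+0/OX/OO/XX/..*, (3,0):+0/OX/.O/XX/O., (3,1):+0/OX/.O/XX/.O
[OX/OO/XX/..] X move#4: (3,0):+0/OX/OO/XX/X.*, (3,1):+0/OX/OO/XX/.X
[OX/OO/XX/X.] O move#5: (3,1):+0/OX/OO/XX/XO*
[OX/OO/XX/XO] end (terminal +0, X#6); searched ../.O/XX/.. to 5

value(../.O/XX/.., O) = 0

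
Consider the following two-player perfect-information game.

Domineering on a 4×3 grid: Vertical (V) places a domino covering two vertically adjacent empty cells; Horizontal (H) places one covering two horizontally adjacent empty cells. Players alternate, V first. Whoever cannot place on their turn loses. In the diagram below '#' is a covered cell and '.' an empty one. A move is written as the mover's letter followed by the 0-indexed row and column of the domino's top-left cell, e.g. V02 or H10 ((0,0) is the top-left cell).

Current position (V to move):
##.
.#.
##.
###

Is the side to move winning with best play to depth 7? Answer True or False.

V winning at [##./.#./##./###]: True

[##./.#./##./###] V move#1: V02:+1/###/.##/##./###*, V12:+1/##./.##/###/###
[###/.##/##./###] end (terminal -1, H#2); searched ##./.#./##./### to 7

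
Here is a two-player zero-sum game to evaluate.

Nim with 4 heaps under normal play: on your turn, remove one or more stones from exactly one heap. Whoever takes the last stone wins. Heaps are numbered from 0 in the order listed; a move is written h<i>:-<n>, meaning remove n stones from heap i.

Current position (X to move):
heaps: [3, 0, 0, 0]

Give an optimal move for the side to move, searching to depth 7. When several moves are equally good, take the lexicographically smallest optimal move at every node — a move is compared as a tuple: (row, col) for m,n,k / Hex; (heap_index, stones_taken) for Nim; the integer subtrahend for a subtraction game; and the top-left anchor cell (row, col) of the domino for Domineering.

X's best at [(3,0,0,0)]: h0:-3

ply 1, X at (3,0,0,0) | h0:-1=-1→(2,0,0,0); h0:-2=-1→(1,0,0,0); h0:-3=+1→(0,0,0,0)*
ply 2: (0,0,0,0) is terminal -1 (O); from (3,0,0,0) depth 7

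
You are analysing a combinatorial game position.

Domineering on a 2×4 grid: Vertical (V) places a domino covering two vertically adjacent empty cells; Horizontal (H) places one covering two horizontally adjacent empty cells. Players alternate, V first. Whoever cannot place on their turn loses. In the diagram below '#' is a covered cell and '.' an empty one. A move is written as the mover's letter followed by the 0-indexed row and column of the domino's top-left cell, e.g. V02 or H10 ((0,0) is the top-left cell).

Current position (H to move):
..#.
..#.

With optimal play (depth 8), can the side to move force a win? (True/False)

H winning at [..#./..#.]: True

[..#./..#.] H move#1: H00:+1/###./..#.*, H10:+1/..#./###.
[###./..#.] V move#2: V03:-1/####/..##*
[####/..##] H move#3: H10:+1/####/####*
[####/####] end (terminal -1, V#4); searched ..#./..#. to 8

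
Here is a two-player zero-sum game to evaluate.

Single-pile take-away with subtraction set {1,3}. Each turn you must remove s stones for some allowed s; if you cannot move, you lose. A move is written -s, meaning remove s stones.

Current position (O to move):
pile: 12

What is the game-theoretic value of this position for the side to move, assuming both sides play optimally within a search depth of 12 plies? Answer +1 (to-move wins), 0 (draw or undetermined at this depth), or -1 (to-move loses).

p1 O@[12]: -1[11]-1* -3[9]-1
p2 X@[11]: -1[10]+1* -3[8]+1
p3 O@[10]: -1[9]-1* -3[7]-1
p4 X@[9]: -1[8]+1* -3[6]+1
p5 O@[8]: -1[7]-1* -3[5]-1
p6 X@[7]: -1[6]+1* -3[4]+1
p7 O@[6]: -1[5]-1* -3[3]-1
p8 X@[5]: -1[4]+1* -3[2]+1
p9 O@[4]: -1[3]-1* -3[1]-1
p10 X@[3]: -1[2]+1* -3[0]+1
p11 O@[2]: -1[1]-1*
p12 X@[1]: -1[0]+1*
p13 O@[0] terminal -1; root [12] d12

value(12, O) = -1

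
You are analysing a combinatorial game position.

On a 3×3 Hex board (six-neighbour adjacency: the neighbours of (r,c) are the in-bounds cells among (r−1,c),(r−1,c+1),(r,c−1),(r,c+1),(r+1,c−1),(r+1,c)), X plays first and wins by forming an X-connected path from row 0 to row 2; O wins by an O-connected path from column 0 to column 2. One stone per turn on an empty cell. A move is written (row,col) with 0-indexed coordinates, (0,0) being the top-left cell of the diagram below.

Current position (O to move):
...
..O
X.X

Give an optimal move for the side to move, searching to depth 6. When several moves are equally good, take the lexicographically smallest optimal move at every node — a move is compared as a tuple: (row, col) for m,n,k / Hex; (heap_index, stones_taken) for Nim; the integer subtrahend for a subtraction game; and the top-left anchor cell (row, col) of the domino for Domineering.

[.../..O/X.X] O move#1: (0,0):-1/O../..O/X.X, (0,1):+1/.O./..O/X.X*, (0,2):-1/..O/..O/X.X, (1,0):-1/.../O.O/X.X, (1,1):-1/.../.OO/X.X, (2,1):-1/.../..O/XOX
[.O./..O/X.X] X move#2: (0,0):-1/XO./..O/X.X*, (0,2):-1/.OX/..O/X.X, (1,0):-1/.O./X.O/X.X, (1,1):-1/.O./.XO/X.X, (2,1):-1/.O./..O/XXX
[XO./..O/X.X] O move#3: (0,2):-1/XOO/..O/X.X, (1,0):+1/XO./O.O/X.X*, (1,1):-1/XO./.OO/X.X, (2,1):-1/XO./..O/XOX
[XO./O.O/X.X] X move#4: (0,2):-1/XOX/O.O/X.X*, (1,1):-1/XO./OXO/X.X, (2,1):-1/XO./O.O/XXX
[XOX/O.O/X.X] O move#5: (1,1):+1/XOX/OOO/X.X*, (2,1):-1/XOX/O.O/XOX
[XOX/OOO/X.X] end (terminal -1, X#6); searched .../..O/X.X to 6

O's best at [.../..O/X.X]: (0,1)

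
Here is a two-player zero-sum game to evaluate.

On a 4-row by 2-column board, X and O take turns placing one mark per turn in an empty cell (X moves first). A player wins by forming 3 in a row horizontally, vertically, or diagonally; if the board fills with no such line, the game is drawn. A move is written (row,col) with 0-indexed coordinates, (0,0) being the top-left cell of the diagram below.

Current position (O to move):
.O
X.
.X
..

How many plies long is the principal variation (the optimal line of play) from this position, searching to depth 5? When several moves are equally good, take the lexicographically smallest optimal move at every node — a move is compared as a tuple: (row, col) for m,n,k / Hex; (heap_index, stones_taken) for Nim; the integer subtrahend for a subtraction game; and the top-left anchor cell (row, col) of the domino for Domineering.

PV length from [.O/X./.X/..]: 5 plies

p1 O@[.O/X./.X/..]: (0,0)[OO/X./.X/..]+0* (1,1)[.O/XO/.X/..]-1 (2,0)[.O/X./OX/..]+0 (3,0)[.O/X./.X/O.]+0 (3,1)[.O/X./.X/.O]-1
p2 X@[OO/X./.X/..]: (1,1)[OO/XX/.X/..]+0* (2,0)[OO/X./XX/..]+0 (3,0)[OO/X./.X/X.]+0 (3,1)[OO/X./.X/.X]+0
p3 O@[OO/XX/.X/..]: (2,0)[OO/XX/OX/..]-1 (3,0)[OO/XX/.X/O.]-1 (3,1)[OO/XX/.X/.O]+0*
p4 X@[OO/XX/.X/.O]: (2,0)[OO/XX/XX/.O]+0* (3,0)[OO/XX/.X/XO]+0
p5 O@[OO/XX/XX/.O]: (3,0)[OO/XX/XX/OO]+0*
p6 X@[OO/XX/XX/OO] terminal +0; root [.O/X./.X/..] d5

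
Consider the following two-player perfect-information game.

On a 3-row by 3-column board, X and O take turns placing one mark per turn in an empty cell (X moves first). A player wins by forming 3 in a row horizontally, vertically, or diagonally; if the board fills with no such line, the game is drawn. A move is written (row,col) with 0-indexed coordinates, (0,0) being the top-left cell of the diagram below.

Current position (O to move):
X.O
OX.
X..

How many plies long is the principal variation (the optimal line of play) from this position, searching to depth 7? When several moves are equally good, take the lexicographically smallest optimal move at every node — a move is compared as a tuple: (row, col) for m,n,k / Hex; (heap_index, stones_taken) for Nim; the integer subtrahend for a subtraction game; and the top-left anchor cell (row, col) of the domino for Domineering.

PV length from [X.O/OX./X..]: 4 plies

[X.O/OX./X..] O move#1: (0,1):-1/XOO/OX./X.., (1,2):-1/X.O/OXO/X.., (2,1):-1/X.O/OX./XO., (2,2):+0/X.O/OX./X.O*
[X.O/OX./X.O] X move#2: (0,1):-1/XXO/OX./X.O, (1,2):+0/X.O/OXX/X.O*, (2,1):-1/X.O/OX./XXO
[X.O/OXX/X.O] O move#3: (0,1):+0/XOO/OXX/X.O*, (2,1):+0/X.O/OXX/XOO
[XOO/OXX/X.O] X move#4: (2,1):+0/XOO/OXX/XXO*
[XOO/OXX/XXO] end (terminal +0, O#5); searched X.O/OX./X.. to 7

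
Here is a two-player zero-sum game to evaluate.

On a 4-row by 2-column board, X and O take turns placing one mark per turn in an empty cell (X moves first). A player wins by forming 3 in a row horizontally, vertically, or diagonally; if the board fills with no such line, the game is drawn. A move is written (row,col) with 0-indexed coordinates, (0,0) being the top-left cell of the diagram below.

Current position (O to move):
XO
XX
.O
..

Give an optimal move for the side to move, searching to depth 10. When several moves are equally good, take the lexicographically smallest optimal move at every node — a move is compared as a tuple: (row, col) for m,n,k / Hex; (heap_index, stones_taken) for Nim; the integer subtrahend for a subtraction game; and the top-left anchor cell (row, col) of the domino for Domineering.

p1 O@[XO/XX/.O/..]: (2,0)[XO/XX/OO/..]+0* (3,0)[XO/XX/.O/O.]-1 (3,1)[XO/XX/.O/.O]-1
p2 X@[XO/XX/OO/..]: (3,0)[XO/XX/OO/X.]+0* (3,1)[XO/XX/OO/.X]+0
p3 O@[XO/XX/OO/X.]: (3,1)[XO/XX/OO/XO]+0*
p4 X@[XO/XX/OO/XO] terminal +0; root [XO/XX/.O/..] d10

O's best at [XO/XX/.O/..]: (2,0)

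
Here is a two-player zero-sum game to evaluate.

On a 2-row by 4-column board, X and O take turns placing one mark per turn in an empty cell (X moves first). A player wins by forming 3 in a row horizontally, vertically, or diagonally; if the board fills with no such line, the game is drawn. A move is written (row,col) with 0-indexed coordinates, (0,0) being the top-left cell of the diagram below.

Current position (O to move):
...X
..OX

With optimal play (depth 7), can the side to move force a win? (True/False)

O winning at [...X/..OX]: False

p1 O@[...X/..OX]: (0,0)[O..X/..OX]+0* (0,1)[.O.X/..OX]+0 (0,2)[..OX/..OX]+0 (1,0)[...X/O.OX]+0 (1,1)[...X/.OOX]+0
p2 X@[O..X/..OX]: (0,1)[OX.X/..OX]+0* (0,2)[O.XX/..OX]+0 (1,0)[O..X/X.OX]+0 (1,1)[O..X/.XOX]+0
p3 O@[OX.X/..OX]: (0,2)[OXOX/..OX]+0* (1,0)[OX.X/O.OX]-1 (1,1)[OX.X/.OOX]-1
p4 X@[OXOX/..OX]: (1,0)[OXOX/X.OX]+0* (1,1)[OXOX/.XOX]+0
p5 O@[OXOX/X.OX]: (1,1)[OXOX/XOOX]+0*
p6 X@[OXOX/XOOX] terminal +0; root [...X/..OX] d7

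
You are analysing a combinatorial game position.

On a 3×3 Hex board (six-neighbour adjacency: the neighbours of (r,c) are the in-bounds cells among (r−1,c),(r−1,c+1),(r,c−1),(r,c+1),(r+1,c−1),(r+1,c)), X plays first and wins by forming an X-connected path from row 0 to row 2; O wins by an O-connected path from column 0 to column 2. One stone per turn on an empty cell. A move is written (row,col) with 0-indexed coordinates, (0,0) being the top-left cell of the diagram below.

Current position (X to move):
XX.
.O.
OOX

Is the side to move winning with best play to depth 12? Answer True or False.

X winning at [XX./.O./OOX]: False

p1 X@[XX./.O./OOX]: (0,2)[XXX/.O./OOX]-1* (1,0)[XX./XO./OOX]-1 (1,2)[XX./.OX/OOX]-1
p2 O@[XXX/.O./OOX]: (1,0)[XXX/OO./OOX]-1 (1,2)[XXX/.OO/OOX]+1*
p3 X@[XXX/.OO/OOX] terminal -1; root [XX./.O./OOX] d12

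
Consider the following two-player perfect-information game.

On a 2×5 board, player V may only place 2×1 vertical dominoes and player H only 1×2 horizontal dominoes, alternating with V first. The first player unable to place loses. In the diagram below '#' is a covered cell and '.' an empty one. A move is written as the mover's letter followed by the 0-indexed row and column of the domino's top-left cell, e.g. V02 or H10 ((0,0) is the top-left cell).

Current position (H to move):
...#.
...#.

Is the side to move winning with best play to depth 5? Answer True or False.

p1 H@[...#./...#.]: H00[##.#./...#.]-1* H01[.###./...#.]-1 H10[...#./##.#.]-1 H11[...#./.###.]-1
p2 V@[##.#./...#.]: V02[####./..##.]+1* V04[##.##/...##]-1
p3 H@[####./..##.]: H10[####./####.]-1*
p4 V@[####./####.]: V04[#####/#####]+1*
p5 H@[#####/#####] terminal -1; root [...#./...#.] d5

H winning at [...#./...#.]: False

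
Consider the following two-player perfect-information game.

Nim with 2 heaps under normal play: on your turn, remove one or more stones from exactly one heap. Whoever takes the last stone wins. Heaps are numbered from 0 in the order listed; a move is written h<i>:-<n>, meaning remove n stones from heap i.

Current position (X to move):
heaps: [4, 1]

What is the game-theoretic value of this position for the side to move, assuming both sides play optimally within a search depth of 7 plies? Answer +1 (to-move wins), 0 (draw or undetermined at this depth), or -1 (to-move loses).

[(4,1)] X move#1: h0:-1:-1/(3,1), h0:-2:-1/(2,1), h0:-3:+1/(1,1)*, h0:-4:-1/(0,1), h1:-1:-1/(4,0)
[(1,1)] O move#2: h0:-1:-1/(0,1)*, h1:-1:-1/(1,0)
[(0,1)] X move#3: h1:-1:+1/(0,0)*
[(0,0)] end (terminal -1, O#4); searched (4,1) to 7

value((4,1), X) = +1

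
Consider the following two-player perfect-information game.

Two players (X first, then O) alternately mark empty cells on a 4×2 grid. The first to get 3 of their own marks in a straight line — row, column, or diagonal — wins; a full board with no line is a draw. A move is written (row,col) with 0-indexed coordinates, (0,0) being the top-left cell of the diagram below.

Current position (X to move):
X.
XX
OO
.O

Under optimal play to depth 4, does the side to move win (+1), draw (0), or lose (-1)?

p1 X@[X./XX/OO/.O]: (0,1)[XX/XX/OO/.O]+0* (3,0)[X./XX/OO/XO]+0
p2 O@[XX/XX/OO/.O]: (3,0)[XX/XX/OO/OO]+0*
p3 X@[XX/XX/OO/OO] terminal +0; root [X./XX/OO/.O] d4

value(X./XX/OO/.O, X) = 0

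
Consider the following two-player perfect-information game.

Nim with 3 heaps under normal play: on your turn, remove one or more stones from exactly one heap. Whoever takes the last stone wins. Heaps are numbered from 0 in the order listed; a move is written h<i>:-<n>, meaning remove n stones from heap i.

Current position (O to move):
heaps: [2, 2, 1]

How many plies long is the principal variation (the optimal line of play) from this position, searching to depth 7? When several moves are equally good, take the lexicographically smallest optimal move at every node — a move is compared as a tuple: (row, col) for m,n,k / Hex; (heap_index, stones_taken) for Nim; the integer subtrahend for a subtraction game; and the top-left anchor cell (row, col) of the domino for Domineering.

PV length from [(2,2,1)]: 5 plies

[(2,2,1)] O move#1: h0:-1:-1/(1,2,1), h0:-2:-1/(0,2,1), h1:-1:-1/(2,1,1), h1:-2:-1/(2,0,1), h2:-1:+1/(2,2,0)*
[(2,2,0)] X move#2: h0:-1:-1/(1,2,0)*, h0:-2:-1/(0,2,0), h1:-1:-1/(2,1,0), h1:-2:-1/(2,0,0)
[(1,2,0)] O move#3: h0:-1:-1/(0,2,0), h1:-1:+1/(1,1,0)*, h1:-2:-1/(1,0,0)
[(1,1,0)] X move#4: h0:-1:-1/(0,1,0)*, h1:-1:-1/(1,0,0)
[(0,1,0)] O move#5: h1:-1:+1/(0,0,0)*
[(0,0,0)] end (terminal -1, X#6); searched (2,2,1) to 7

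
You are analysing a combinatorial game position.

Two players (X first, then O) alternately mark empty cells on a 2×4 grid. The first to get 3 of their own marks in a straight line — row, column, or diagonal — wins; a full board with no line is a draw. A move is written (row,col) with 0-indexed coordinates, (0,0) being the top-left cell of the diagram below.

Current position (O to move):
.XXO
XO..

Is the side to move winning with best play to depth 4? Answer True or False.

p1 O@[.XXO/XO..]: (0,0)[OXXO/XO..]+0* (1,2)[.XXO/XOO.]-1 (1,3)[.XXO/XO.O]-1
p2 X@[OXXO/XO..]: (1,2)[OXXO/XOX.]+0* (1,3)[OXXO/XO.X]+0
p3 O@[OXXO/XOX.]: (1,3)[OXXO/XOXO]+0*
p4 X@[OXXO/XOXO] terminal +0; root [.XXO/XO..] d4

O winning at [.XXO/XO..]: False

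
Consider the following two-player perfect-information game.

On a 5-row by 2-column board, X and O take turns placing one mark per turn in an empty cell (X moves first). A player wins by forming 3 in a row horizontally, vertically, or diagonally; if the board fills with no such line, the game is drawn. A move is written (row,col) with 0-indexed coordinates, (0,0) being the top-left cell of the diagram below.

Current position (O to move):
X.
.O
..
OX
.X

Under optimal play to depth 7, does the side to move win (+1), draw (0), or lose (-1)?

[X./.O/../OX/.X] O move#1: (0,1):-1/XO/.O/../OX/.X, (1,0):-1/X./OO/../OX/.X, (2,0):-1/X./.O/O./OX/.X, (2,1):+1/X./.O/.O/OX/.X*, (4,0):-1/X./.O/../OX/OX
[X./.O/.O/OX/.X] X move#2: (0,1):-1/XX/.O/.O/OX/.X*, (1,0):-1/X./XO/.O/OX/.X, (2,0):-1/X./.O/XO/OX/.X, (4,0):-1/X./.O/.O/OX/XX
[XX/.O/.O/OX/.X] O move#3: (1,0):+0/XX/OO/.O/OX/.X, (2,0):+1/XX/.O/OO/OX/.X*, (4,0):+0/XX/.O/.O/OX/OX
[XX/.O/OO/OX/.X] X move#4: (1,0):-1/XX/XO/OO/OX/.X*, (4,0):-1/XX/.O/OO/OX/XX
[XX/XO/OO/OX/.X] O move#5: (4,0):+1/XX/XO/OO/OX/OX*
[XX/XO/OO/OX/OX] end (terminal -1, X#6); searched X./.O/../OX/.X to 7

value(X./.O/../OX/.X, O) = +1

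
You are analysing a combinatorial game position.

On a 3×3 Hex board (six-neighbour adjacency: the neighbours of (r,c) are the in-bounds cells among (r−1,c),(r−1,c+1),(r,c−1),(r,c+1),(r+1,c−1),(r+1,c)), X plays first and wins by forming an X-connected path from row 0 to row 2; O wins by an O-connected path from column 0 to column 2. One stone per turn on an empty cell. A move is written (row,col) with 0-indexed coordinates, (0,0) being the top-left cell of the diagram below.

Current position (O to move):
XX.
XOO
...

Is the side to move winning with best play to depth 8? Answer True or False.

O winning at [XX./XOO/...]: True

p1 O@[XX./XOO/...]: (0,2)[XXO/XOO/...]-1 (2,0)[XX./XOO/O..]+1* (2,1)[XX./XOO/.O.]-1 (2,2)[XX./XOO/..O]-1
p2 X@[XX./XOO/O..] terminal -1; root [XX./XOO/...] d8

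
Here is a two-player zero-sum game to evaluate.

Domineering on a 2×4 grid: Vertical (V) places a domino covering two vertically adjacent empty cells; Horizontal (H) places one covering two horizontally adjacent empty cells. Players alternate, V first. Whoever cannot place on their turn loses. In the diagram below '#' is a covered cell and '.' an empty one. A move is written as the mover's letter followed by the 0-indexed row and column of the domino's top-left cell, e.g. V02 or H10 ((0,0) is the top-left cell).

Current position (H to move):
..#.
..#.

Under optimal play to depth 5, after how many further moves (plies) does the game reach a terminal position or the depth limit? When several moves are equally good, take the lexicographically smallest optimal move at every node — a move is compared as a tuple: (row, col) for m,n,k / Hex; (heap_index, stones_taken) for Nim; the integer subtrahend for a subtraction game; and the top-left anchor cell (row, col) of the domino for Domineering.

PV length from [..#./..#.]: 3 plies

[..#./..#.] H move#1: H00:+1/###./..#.*, H10:+1/..#./###.
[###./..#.] V move#2: V03:-1/####/..##*
[####/..##] H move#3: H10:+1/####/####*
[####/####] end (terminal -1, V#4); searched ..#./..#. to 5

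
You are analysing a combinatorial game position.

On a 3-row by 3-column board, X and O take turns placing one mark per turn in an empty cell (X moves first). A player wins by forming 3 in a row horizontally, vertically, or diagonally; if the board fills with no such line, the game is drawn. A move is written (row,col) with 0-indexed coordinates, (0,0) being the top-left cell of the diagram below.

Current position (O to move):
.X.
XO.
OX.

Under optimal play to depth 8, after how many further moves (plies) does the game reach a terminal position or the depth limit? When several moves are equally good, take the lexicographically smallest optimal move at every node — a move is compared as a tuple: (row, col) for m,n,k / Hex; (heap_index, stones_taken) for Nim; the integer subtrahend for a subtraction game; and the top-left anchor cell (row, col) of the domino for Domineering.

PV length from [.X./XO./OX.]: 3 plies

[.X./XO./OX.] O move#1: (0,0):+1/OX./XO./OX.*, (0,2):+1/.XO/XO./OX., (1,2):+0/.X./XOO/OX., (2,2):+1/.X./XO./OXO
[OX./XO./OX.] X move#2: (0,2):-1/OXX/XO./OX.*, (1,2):-1/OX./XOX/OX., (2,2):-1/OX./XO./OXX
[OXX/XO./OX.] O move#3: (1,2):+0/OXX/XOO/OX., (2,2):+1/OXX/XO./OXO*
[OXX/XO./OXO] end (terminal -1, X#4); searched .X./XO./OX. to 8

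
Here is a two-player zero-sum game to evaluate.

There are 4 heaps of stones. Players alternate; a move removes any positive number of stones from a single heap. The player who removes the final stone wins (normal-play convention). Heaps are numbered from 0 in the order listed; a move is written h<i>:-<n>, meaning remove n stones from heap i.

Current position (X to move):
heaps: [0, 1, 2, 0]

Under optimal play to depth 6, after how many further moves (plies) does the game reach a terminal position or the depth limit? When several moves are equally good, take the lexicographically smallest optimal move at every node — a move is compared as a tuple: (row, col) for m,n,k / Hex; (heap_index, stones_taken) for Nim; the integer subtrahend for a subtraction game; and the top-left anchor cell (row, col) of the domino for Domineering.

ply 1, X at (0,1,2,0) | h1:-1=-1→(0,0,2,0); h2:-1=+1→(0,1,1,0)*; h2:-2=-1→(0,1,0,0)
ply 2, O at (0,1,1,0) | h1:-1=-1→(0,0,1,0)*; h2:-1=-1→(0,1,0,0)
ply 3, X at (0,0,1,0) | h2:-1=+1→(0,0,0,0)*
ply 4: (0,0,0,0) is terminal -1 (O); from (0,1,2,0) depth 6

PV length from [(0,1,2,0)]: 3 plies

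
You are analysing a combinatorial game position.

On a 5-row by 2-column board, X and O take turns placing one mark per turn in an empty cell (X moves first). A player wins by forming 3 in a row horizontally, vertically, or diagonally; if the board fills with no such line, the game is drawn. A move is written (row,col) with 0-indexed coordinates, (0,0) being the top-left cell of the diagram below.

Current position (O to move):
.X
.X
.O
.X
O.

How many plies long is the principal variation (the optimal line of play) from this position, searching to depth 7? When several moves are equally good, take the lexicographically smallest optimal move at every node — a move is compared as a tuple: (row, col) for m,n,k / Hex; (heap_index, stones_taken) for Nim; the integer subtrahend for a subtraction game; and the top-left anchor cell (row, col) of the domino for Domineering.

PV length from [.X/.X/.O/.X/O.]: 5 plies

[.X/.X/.O/.X/O.] O move#1: (0,0):+0/OX/.X/.O/.X/O.*, (1,0):+0/.X/OX/.O/.X/O., (2,0):+0/.X/.X/OO/.X/O., (3,0):+0/.X/.X/.O/OX/O., (4,1):+0/.X/.X/.O/.X/OO
[OX/.X/.O/.X/O.] X move#2: (1,0):+0/OX/XX/.O/.X/O.*, (2,0):+0/OX/.X/XO/.X/O., (3,0):+0/OX/.X/.O/XX/O., (4,1):-1/OX/.X/.O/.X/OX
[OX/XX/.O/.X/O.] O move#3: (2,0):+0/OX/XX/OO/.X/O.*, (3,0):+0/OX/XX/.O/OX/O., (4,1):+0/OX/XX/.O/.X/OO
[OX/XX/OO/.X/O.] X move#4: (3,0):+0/OX/XX/OO/XX/O.*, (4,1):-1/OX/XX/OO/.X/OX
[OX/XX/OO/XX/O.] O move#5: (4,1):+0/OX/XX/OO/XX/OO*
[OX/XX/OO/XX/OO] end (terminal +0, X#6); searched .X/.X/.O/.X/O. to 7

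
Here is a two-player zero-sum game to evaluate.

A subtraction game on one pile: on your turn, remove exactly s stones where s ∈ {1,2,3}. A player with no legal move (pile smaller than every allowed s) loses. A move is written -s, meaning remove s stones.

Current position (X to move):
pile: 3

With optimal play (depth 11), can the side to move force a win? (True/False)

ply 1, X at 3 | -1=-1→2; -2=-1→1; -3=+1→0*
ply 2: 0 is terminal -1 (O); from 3 depth 11

X winning at [3]: True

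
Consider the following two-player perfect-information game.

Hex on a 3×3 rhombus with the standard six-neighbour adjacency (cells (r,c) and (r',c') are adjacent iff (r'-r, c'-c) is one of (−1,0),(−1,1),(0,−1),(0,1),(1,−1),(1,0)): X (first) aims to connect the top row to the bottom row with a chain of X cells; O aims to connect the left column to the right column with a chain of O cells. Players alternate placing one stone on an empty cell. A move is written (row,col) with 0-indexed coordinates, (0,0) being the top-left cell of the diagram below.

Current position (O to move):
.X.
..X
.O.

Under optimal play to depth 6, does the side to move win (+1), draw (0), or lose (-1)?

value(.X./..X/.O., O) = +1

ply 1, O at .X./..X/.O. | (0,0)=-1→OX./..X/.O.; (0,2)=-1→.XO/..X/.O.; (1,0)=-1→.X./O.X/.O.; (1,1)=+1→.X./.OX/.O.*; (2,0)=-1→.X./..X/OO.; (2,2)=-1→.X./..X/.OO
ply 2, X at .X./.OX/.O. | (0,0)=-1→XX./.OX/.O.*; (0,2)=-1→.XX/.OX/.O.; (1,0)=-1→.X./XOX/.O.; (2,0)=-1→.X./.OX/XO.; (2,2)=-1→.X./.OX/.OX
ply 3, O at XX./.OX/.O. | (0,2)=+1→XXO/.OX/.O.*; (1,0)=+1→XX./OOX/.O.; (2,0)=+1→XX./.OX/OO.; (2,2)=+1→XX./.OX/.OO
ply 4, X at XXO/.OX/.O. | (1,0)=-1→XXO/XOX/.O.*; (2,0)=-1→XXO/.OX/XO.; (2,2)=-1→XXO/.OX/.OX
ply 5, O at XXO/XOX/.O. | (2,0)=+1→XXO/XOX/OO.*; (2,2)=-1→XXO/XOX/.OO
ply 6: XXO/XOX/OO. is terminal -1 (X); from .X./..X/.O. depth 6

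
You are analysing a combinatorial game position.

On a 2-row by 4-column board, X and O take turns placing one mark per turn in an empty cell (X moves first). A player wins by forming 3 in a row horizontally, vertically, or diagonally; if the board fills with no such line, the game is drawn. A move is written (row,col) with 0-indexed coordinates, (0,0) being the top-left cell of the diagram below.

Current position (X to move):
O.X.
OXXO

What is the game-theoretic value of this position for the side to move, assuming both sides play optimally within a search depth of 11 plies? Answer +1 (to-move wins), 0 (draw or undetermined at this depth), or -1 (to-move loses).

value(O.X./OXXO, X) = 0

[O.X./OXXO] X move#1: (0,1):+0/OXX./OXXO*, (0,3):+0/O.XX/OXXO
[OXX./OXXO] O move#2: (0,3):+0/OXXO/OXXO*
[OXXO/OXXO] end (terminal +0, X#3); searched O.X./OXXO to 11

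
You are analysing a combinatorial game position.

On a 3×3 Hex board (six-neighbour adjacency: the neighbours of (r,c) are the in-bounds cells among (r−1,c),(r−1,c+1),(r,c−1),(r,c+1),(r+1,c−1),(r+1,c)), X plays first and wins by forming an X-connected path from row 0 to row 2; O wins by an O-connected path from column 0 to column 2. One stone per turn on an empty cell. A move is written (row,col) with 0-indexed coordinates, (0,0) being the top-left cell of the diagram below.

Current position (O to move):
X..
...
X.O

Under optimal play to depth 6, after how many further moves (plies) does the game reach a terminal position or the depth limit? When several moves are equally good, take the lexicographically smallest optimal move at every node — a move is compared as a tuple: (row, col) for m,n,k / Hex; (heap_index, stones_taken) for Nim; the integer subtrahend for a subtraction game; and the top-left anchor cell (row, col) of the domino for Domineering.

[X../.../X.O] O move#1: (0,1):-1/XO./.../X.O*, (0,2):-1/X.O/.../X.O, (1,0):-1/X../O../X.O, (1,1):-1/X../.O./X.O, (1,2):-1/X../..O/X.O, (2,1):-1/X../.../XOO
[XO./.../X.O] X move#2: (0,2):+1/XOX/.../X.O*, (1,0):+1/XO./X../X.O, (1,1):+1/XO./.X./X.O, (1,2):+1/XO./..X/X.O, (2,1):+1/XO./.../XXO
[XOX/.../X.O] O move#3: (1,0):-1/XOX/O../X.O*, (1,1):-1/XOX/.O./X.O, (1,2):-1/XOX/..O/X.O, (2,1):-1/XOX/.../XOO
[XOX/O../X.O] X move#4: (1,1):+1/XOX/OX./X.O*, (1,2):+1/XOX/O.X/X.O, (2,1):+1/XOX/O../XXO
[XOX/OX./X.O] end (terminal -1, O#5); searched X../.../X.O to 6

PV length from [X../.../X.O]: 4 plies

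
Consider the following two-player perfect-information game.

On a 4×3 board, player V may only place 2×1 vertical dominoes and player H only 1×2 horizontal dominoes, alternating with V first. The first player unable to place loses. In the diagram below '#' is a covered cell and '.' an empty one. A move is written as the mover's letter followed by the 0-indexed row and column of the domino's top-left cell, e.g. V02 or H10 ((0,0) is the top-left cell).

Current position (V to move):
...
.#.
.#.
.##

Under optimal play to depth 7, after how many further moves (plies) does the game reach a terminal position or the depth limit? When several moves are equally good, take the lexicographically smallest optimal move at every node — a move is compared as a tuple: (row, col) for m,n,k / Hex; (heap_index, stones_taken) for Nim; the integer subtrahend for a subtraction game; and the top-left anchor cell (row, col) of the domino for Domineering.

PV length from [.../.#./.#./.##]: 3 plies

p1 V@[.../.#./.#./.##]: V00[#../##./.#./.##]+1* V02[..#/.##/.#./.##]+1 V10[.../##./##./.##]+1 V12[.../.##/.##/.##]+1 V20[.../.#./##./###]+1
p2 H@[#../##./.#./.##]: H01[###/##./.#./.##]-1*
p3 V@[###/##./.#./.##]: V12[###/###/.##/.##]+1* V20[###/##./##./###]+1
p4 H@[###/###/.##/.##] terminal -1; root [.../.#./.#./.##] d7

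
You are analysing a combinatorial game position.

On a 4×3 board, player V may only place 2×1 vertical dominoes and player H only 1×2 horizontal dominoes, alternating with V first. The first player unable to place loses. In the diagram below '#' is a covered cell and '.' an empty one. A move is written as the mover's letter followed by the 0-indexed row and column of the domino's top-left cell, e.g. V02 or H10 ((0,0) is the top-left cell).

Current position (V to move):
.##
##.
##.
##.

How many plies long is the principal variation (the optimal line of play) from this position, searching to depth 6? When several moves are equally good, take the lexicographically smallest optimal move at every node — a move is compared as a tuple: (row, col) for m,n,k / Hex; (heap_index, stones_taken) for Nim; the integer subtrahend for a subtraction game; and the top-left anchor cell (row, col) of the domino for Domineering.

PV length from [.##/##./##./##.]: 1 ply

[.##/##./##./##.] V move#1: V12:+1/.##/###/###/##.*, V22:+1/.##/##./###/###
[.##/###/###/##.] end (terminal -1, H#2); searched .##/##./##./##. to 6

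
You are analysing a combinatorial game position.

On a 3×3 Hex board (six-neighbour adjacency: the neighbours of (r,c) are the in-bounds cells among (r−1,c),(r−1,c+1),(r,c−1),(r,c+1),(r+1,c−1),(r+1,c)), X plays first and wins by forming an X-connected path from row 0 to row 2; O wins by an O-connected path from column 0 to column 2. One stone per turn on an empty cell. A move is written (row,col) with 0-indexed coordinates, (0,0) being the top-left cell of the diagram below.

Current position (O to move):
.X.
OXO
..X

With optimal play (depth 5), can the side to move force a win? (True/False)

O winning at [.X./OXO/..X]: False

ply 1, O at .X./OXO/..X | (0,0)=-1→OX./OXO/..X*; (0,2)=-1→.XO/OXO/..X; (2,0)=-1→.X./OXO/O.X; (2,1)=-1→.X./OXO/.OX
ply 2, X at OX./OXO/..X | (0,2)=+1→OXX/OXO/..X*; (2,0)=+1→OX./OXO/X.X; (2,1)=+1→OX./OXO/.XX
ply 3, O at OXX/OXO/..X | (2,0)=-1→OXX/OXO/O.X*; (2,1)=-1→OXX/OXO/.OX
ply 4, X at OXX/OXO/O.X | (2,1)=+1→OXX/OXO/OXX*
ply 5: OXX/OXO/OXX is terminal -1 (O); from .X./OXO/..X depth 5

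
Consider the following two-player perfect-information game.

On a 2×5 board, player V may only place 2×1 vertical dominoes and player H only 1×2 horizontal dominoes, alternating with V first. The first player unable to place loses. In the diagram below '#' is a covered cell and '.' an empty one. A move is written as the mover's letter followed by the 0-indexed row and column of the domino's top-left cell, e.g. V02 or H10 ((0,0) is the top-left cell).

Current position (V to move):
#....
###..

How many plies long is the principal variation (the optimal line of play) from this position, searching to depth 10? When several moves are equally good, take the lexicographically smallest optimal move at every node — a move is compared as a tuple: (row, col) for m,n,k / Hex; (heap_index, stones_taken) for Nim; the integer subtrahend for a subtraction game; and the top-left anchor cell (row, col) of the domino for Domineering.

PV length from [#..../###..]: 3 plies

p1 V@[#..../###..]: V03[#..#./####.]+1* V04[#...#/###.#]-1
p2 H@[#..#./####.]: H01[####./####.]-1*
p3 V@[####./####.]: V04[#####/#####]+1*
p4 H@[#####/#####] terminal -1; root [#..../###..] d10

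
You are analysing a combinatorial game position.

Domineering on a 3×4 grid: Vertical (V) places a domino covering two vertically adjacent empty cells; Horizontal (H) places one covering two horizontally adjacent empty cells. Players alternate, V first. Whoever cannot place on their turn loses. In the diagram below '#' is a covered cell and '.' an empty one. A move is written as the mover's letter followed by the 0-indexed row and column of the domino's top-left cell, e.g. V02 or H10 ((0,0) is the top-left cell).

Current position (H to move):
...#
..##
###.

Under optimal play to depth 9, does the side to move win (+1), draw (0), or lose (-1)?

value(...#/..##/###., H) = +1

[...#/..##/###.] H move#1: H00:+1/##.#/..##/###.*, H01:-1/.###/..##/###., H10:+1/...#/####/###.
[##.#/..##/###.] end (terminal -1, V#2); searched ...#/..##/###. to 9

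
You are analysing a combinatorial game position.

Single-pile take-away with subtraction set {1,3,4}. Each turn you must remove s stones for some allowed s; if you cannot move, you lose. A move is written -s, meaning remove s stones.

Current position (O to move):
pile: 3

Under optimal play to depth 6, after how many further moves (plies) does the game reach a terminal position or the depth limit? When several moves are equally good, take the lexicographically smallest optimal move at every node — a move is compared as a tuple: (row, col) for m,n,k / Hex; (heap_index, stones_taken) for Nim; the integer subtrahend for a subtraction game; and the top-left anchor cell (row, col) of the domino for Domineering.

PV length from [3]: 3 plies

[3] O move#1: -1:+1/2*, -3:+1/0
[2] X move#2: -1:-1/1*
[1] O move#3: -1:+1/0*
[0] end (terminal -1, X#4); searched 3 to 6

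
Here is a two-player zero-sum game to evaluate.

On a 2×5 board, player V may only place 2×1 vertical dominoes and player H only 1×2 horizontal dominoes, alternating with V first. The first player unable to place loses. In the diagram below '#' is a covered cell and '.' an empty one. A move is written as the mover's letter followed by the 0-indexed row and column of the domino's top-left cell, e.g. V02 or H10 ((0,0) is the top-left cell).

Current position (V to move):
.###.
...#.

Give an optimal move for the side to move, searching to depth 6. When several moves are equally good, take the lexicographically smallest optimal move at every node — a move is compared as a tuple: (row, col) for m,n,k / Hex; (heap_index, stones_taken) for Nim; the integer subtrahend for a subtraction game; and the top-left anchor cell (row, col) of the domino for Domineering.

V's best at [.###./...#.]: V00

[.###./...#.] V move#1: V00:+1/####./#..#.*, V04:-1/.####/...##
[####./#..#.] H move#2: H11:-1/####./####.*
[####./####.] V move#3: V04:+1/#####/#####*
[#####/#####] end (terminal -1, H#4); searched .###./...#. to 6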